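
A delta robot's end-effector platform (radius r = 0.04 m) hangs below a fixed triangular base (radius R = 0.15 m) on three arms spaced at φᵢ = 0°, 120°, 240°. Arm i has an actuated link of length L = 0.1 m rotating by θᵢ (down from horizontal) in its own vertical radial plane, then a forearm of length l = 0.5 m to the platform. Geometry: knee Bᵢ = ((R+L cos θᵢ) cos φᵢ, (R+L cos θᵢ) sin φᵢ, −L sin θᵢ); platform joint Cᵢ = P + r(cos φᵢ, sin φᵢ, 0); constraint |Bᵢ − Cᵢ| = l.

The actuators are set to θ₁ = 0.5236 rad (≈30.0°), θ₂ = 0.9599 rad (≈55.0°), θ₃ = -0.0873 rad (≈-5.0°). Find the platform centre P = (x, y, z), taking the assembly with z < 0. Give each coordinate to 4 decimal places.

(-0.0098, -0.1471, -0.4810)

φ1=0.0°: virtual centre (0.1966, 0.0000, -0.0500), radius l
arm 2 at φ=120.0°: ρ2 = 0.1674;  O2 = (-0.0837, 0.1449, -0.0819)
O3 = (0.2096·cos240.0°, 0.2096·sin240.0°, 0.0087) = (-0.1048, -0.1815, 0.0087)
eliminate P² terms by subtracting sphere 1 from 2 and 3
linear system: -0.5606x+0.2899y = -0.0064−-0.0638z; -0.6028x+-0.3631y = 0.0029−0.1174z
det = 0.3783;  x = 0.0040+0.0287z,  y = -0.0145+0.2758z
quadratic in z: (1.0769)z²+(0.0809)z+(-0.2102)=0, √Δ=0.9549 → z ∈ {-0.4810, 0.4058}; z = -0.4810 (taking z<0)
x = -0.0098, y = -0.1471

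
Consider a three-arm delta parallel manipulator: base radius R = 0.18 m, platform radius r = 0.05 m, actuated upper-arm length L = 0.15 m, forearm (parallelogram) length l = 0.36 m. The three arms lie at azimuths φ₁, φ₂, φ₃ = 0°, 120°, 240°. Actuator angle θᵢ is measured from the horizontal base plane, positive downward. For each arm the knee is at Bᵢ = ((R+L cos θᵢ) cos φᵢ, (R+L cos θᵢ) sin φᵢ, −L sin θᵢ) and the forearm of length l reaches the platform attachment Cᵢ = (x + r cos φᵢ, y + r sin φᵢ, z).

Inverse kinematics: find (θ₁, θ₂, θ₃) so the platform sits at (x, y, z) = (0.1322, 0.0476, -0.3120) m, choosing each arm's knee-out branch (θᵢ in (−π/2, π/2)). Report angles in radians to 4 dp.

θ₁ = -0.0871, θ₂ = 0.7856, θ₃ = 1.1349

rotate P by −φ1: (0.1322, 0.0476, -0.3120)
  A cos θ + B sin θ = C:  -0.0022·cos θ + -0.3120·sin θ = 0.0250
  √(A²+B²)=0.3120;  θ1 = -1.5778+1.4907 ≈ -0.0871
arm 2 (φ=120.0°): x'=-0.0249, y'=-0.1383
  A=0.1549, B=-0.3120, C=(l²−L²−A²−y'²−z²)/(2L)=-0.1112
  θ2 = atan2(B,A) + arccos(C/0.3483) = 0.7856
φ3=240.0° → target in arm frame (-0.1073, 0.0907)
  A=0.2373, B=-0.3120, C=(l²−L²−A²−y'²−z²)/(2L)=-0.1826
  γ=atan2(-0.3120,0.2373)=-0.9205;  ψ=arccos(-0.4659)=2.0555;  θ3=γ+ψ≈1.1349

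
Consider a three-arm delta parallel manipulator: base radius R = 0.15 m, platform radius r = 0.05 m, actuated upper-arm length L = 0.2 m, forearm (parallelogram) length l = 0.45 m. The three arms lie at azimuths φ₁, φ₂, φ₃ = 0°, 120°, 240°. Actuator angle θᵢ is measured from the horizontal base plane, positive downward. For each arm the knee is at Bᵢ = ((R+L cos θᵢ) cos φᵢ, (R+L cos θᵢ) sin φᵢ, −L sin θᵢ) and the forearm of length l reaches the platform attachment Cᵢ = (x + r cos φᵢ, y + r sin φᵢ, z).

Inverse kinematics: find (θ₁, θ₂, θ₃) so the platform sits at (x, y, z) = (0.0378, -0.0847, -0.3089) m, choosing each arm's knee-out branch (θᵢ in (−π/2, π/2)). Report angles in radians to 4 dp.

θ₁ = -0.2620, θ₂ = 0.3489, θ₃ = -0.3490

φ1=0.0° → target in arm frame (0.0378, -0.0847)
  A=0.0622, B=-0.3089, C=(l²−L²−A²−y'²−z²)/(2L)=0.1401
  √(A²+B²)=0.3151;  θ1 = -1.3721+1.1101 ≈ -0.2620
arm 2 (φ=120.0°): x'=-0.0923, y'=0.0096
  A cos θ + B sin θ = C:  0.1923·cos θ + -0.3089·sin θ = 0.0751
  γ=atan2(-0.3089,0.1923)=-1.0141;  ψ=arccos(0.2063)=1.3630;  θ2=γ+ψ≈0.3489
rotate P by −φ3: (0.0545, 0.0751, -0.3089)
  A cos θ + B sin θ = C:  0.0455·cos θ + -0.3089·sin θ = 0.1484
  γ=atan2(-0.3089,0.0455)=-1.4244;  ψ=arccos(0.4753)=1.0754;  θ3=γ+ψ≈-0.3490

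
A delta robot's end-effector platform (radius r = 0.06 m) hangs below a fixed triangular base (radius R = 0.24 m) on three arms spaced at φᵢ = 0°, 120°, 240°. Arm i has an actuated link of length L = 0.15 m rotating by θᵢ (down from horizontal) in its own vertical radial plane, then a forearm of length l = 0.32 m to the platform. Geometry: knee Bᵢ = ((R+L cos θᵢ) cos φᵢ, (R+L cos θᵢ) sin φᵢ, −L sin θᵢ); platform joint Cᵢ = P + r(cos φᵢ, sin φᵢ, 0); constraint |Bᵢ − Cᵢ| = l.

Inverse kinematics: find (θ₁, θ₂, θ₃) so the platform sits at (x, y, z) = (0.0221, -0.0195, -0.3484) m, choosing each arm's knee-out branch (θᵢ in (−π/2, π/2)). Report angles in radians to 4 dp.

θ₁ = 1.0468, θ₂ = 1.3089, θ₃ = 1.1345

φ1=0.0° → target in arm frame (0.0221, -0.0195)
  A cos θ + B sin θ = C:  0.1579·cos θ + -0.3484·sin θ = -0.2227
  θ1 = atan2(B,A) + arccos(C/0.3825) = 1.0468
φ2=120.0° → target in arm frame (-0.0279, -0.0094)
  A cos θ + B sin θ = C:  0.2079·cos θ + -0.3484·sin θ = -0.2827
  γ=atan2(-0.3484,0.2079)=-1.0327;  ψ=arccos(-0.6968)=2.3417;  θ2=γ+ψ≈1.3089
φ3=240.0° → target in arm frame (0.0058, 0.0289)
  A=0.1742, B=-0.3484, C=(l²−L²−A²−y'²−z²)/(2L)=-0.2422
  √(A²+B²)=0.3895;  θ3 = -1.1072+2.2417 ≈ 1.1345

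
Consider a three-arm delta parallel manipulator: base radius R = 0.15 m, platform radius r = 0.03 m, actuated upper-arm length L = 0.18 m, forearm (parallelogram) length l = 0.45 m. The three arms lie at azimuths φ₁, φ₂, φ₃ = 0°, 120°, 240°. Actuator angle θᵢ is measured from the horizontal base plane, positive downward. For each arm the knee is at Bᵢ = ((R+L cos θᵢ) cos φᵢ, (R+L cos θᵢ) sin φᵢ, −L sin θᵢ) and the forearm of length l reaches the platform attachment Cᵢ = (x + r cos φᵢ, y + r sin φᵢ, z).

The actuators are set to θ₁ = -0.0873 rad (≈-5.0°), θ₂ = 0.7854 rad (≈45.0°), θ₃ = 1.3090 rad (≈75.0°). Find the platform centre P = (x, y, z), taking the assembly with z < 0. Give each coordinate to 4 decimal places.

φ1=0.0°: virtual centre (0.2993, 0.0000, 0.0157), radius l
arm 2 at φ=120.0°: e+L cos θ2 = 0.2473;  O2 = (-0.1236, 0.2141, -0.1273)
arm 3 at φ=240.0°: e+L cos θ3 = 0.1666;  O3 = (-0.0833, -0.1443, -0.1739)
subtract pairs → two planes through P
plane₁₂: -0.8459x+0.4283y+-0.2859z = -0.0125
det = 0.5718;  x = 0.0302+-0.4283z,  y = 0.0304+-0.1782z
into |P−O₁|² = l²: 1.2152z² + 0.1883z + -0.1289 = 0;  Δ = 0.6619;  z = -0.4122 or 0.2573 → z<0 root = -0.4122
x = 0.2067, y = 0.1039

(0.2067, 0.1039, -0.4122)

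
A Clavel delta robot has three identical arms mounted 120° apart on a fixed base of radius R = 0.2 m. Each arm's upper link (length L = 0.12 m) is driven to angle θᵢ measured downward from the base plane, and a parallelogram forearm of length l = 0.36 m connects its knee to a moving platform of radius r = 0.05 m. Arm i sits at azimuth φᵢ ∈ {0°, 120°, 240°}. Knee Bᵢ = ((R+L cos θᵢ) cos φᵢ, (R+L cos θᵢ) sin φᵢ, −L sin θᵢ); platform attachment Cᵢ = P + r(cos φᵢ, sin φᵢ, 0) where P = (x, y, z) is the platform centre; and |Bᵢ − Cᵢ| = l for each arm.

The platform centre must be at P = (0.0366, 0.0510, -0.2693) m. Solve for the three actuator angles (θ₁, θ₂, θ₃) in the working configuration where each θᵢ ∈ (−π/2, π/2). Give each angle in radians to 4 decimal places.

rotate P by −φ1: (0.0366, 0.0510, -0.2693)
  A cos θ + B sin θ = C:  0.1134·cos θ + -0.2693·sin θ = 0.1134
  θ1 = atan2(B,A) + arccos(C/0.2922) = 0.0000
arm 2 (φ=120.0°): x'=0.0259, y'=-0.0572
  A cos θ + B sin θ = C:  0.1241·cos θ + -0.2693·sin θ = 0.1000
  √(A²+B²)=0.2965;  θ2 = -1.1389+1.2269 ≈ 0.0880
rotate P by −φ3: (-0.0625, 0.0062, -0.2693)
  A=0.2125, B=-0.2693, C=(l²−L²−A²−y'²−z²)/(2L)=-0.0104
  γ=atan2(-0.2693,0.2125)=-0.9028;  ψ=arccos(-0.0304)=1.6012;  θ3=γ+ψ≈0.6984

θ₁ = 0.0000, θ₂ = 0.0880, θ₃ = 0.6984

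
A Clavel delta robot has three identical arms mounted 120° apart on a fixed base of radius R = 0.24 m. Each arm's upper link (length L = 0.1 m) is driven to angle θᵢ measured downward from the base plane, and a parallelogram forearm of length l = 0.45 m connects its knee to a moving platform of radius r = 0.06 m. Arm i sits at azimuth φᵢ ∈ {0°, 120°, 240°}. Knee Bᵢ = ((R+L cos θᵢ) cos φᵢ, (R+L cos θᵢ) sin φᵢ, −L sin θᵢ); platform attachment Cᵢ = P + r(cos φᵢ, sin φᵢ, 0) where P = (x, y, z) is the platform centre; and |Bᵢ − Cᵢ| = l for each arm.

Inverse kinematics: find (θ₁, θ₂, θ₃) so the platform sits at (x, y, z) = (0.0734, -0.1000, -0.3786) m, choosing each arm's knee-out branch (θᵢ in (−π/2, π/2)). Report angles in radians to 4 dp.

φ1=0.0° → target in arm frame (0.0734, -0.1000)
  e−x'=0.1066;  (l²−L²−(e−x')²−y'²−z²)/2L = 0.1390
  γ=atan2(-0.3786,0.1066)=-1.2963;  ψ=arccos(0.3534)=1.2096;  θ1=γ+ψ≈-0.0867
φ2=120.0° → target in arm frame (-0.1233, -0.0136)
  A=0.3033, B=-0.3786, C=(l²−L²−A²−y'²−z²)/(2L)=-0.2151
  √(A²+B²)=0.4851;  θ2 = -0.8954+2.0301 ≈ 1.1348
φ3=240.0° → target in arm frame (0.0499, 0.1136)
  e−x'=0.1301;  (l²−L²−(e−x')²−y'²−z²)/2L = 0.0967
  θ3 = atan2(B,A) + arccos(C/0.4003) = 0.0870

θ₁ = -0.0867, θ₂ = 1.1348, θ₃ = 0.0870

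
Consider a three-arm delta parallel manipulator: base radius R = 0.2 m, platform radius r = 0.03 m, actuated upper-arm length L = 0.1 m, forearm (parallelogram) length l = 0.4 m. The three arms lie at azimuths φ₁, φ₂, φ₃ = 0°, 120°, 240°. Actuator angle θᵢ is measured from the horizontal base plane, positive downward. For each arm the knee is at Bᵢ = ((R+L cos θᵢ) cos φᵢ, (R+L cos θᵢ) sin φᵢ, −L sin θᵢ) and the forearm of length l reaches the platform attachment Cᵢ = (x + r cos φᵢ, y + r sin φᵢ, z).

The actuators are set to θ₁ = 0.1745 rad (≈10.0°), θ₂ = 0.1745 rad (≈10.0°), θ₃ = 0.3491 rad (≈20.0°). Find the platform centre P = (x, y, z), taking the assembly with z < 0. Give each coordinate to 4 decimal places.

(0.0077, 0.0134, -0.3204)

centre 1 = (0.2685·cos0.0°, 0.2685·sin0.0°, -0.0174) = (0.2685, 0.0000, -0.0174)
arm 2 at φ=120.0°: (R−r)+L cos θ2 = 0.2685;  centre 2 = (-0.1342, 0.2325, -0.0174)
φ3=240.0°: virtual centre (-0.1320, -0.2286, -0.0342), radius l
eliminate P² terms by subtracting sphere 1 from 2 and 3
[-0.8054 0.4650 0.0000]·P = 0.0000;  [-0.8009 -0.4572 -0.0337]·P = -0.0015
Cramer: x(z) = 0.0010-0.0211z;  y(z) = 0.0017-0.0366z
into |P−centre ₁|² = l²: 1.0018z² + 0.0459z + -0.0881 = 0;  Δ = 0.3553;  z = -0.3204 or 0.2746 → z<0 root = -0.3204
x = 0.0077, y = 0.0134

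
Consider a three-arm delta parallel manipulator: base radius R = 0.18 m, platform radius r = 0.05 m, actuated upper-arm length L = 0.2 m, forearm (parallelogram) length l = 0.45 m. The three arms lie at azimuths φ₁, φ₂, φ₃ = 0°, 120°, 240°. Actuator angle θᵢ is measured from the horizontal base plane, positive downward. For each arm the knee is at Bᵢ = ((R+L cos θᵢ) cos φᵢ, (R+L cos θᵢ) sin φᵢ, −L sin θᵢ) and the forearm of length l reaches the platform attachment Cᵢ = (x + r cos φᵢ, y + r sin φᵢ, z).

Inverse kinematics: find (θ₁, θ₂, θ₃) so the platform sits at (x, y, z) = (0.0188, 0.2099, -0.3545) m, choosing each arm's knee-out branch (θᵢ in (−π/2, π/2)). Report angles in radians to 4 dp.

arm 1 (φ=0.0°): x'=0.0188, y'=0.2099
  e−x'=0.1112;  (l²−L²−(e−x')²−y'²−z²)/2L = -0.0490
  √(A²+B²)=0.3715;  θ1 = -1.2668+1.7030 ≈ 0.4362
arm 2 (φ=120.0°): x'=0.1724, y'=-0.1212
  A=-0.0424, B=-0.3545, C=(l²−L²−A²−y'²−z²)/(2L)=0.0508
  γ=atan2(-0.3545,-0.0424)=-1.6898;  ψ=arccos(0.1424)=1.4279;  θ2=γ+ψ≈-0.2619
φ3=240.0° → target in arm frame (-0.1912, -0.0887)
  A cos θ + B sin θ = C:  0.3212·cos θ + -0.3545·sin θ = -0.1855
  γ=atan2(-0.3545,0.3212)=-0.8347;  ψ=arccos(-0.3877)=1.9690;  θ3=γ+ψ≈1.1343

θ₁ = 0.4362, θ₂ = -0.2619, θ₃ = 1.1343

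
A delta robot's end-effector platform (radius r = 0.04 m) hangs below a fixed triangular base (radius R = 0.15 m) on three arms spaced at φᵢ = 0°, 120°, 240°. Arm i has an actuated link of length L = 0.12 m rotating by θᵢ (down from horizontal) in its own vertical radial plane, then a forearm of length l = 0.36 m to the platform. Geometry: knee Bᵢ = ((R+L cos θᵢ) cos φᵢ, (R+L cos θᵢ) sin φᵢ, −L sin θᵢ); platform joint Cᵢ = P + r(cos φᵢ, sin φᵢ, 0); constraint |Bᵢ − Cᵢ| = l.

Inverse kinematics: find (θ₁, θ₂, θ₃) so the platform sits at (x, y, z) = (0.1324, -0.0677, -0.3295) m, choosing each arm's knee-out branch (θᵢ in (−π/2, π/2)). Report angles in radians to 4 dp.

rotate P by −φ1: (0.1324, -0.0677, -0.3295)
  A=-0.0224, B=-0.3295, C=(l²−L²−A²−y'²−z²)/(2L)=0.0064
  √(A²+B²)=0.3303;  θ1 = -1.6387+1.5513 ≈ -0.0874
φ2=120.0° → target in arm frame (-0.1248, -0.0808)
  e−x'=0.2348;  (l²−L²−(e−x')²−y'²−z²)/2L = -0.2294
  θ2 = atan2(B,A) + arccos(C/0.4046) = 1.2219
arm 3 (φ=240.0°): x'=-0.0076, y'=0.1485
  A=0.1176, B=-0.3295, C=(l²−L²−A²−y'²−z²)/(2L)=-0.1219
  √(A²+B²)=0.3498;  θ3 = -1.2281+1.9266 ≈ 0.6985

θ₁ = -0.0874, θ₂ = 1.2219, θ₃ = 0.6985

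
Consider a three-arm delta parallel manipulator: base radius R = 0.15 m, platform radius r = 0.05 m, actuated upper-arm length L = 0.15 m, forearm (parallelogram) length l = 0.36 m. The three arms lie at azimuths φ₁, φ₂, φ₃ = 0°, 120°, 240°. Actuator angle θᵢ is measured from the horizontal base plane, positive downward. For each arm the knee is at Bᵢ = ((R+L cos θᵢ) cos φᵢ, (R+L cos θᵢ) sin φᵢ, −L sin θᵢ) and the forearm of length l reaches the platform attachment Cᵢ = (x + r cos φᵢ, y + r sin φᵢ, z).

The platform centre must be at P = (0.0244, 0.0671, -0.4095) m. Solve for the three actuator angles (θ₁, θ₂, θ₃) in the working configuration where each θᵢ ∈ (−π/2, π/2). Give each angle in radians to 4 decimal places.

φ1=0.0° → target in arm frame (0.0244, 0.0671)
  A=0.0756, B=-0.4095, C=(l²−L²−A²−y'²−z²)/(2L)=-0.2360
  √(A²+B²)=0.4164;  θ1 = -1.3882+2.1734 ≈ 0.7852
arm 2 (φ=120.0°): x'=0.0459, y'=-0.0547
  A cos θ + B sin θ = C:  0.0541·cos θ + -0.4095·sin θ = -0.2217
  θ2 = atan2(B,A) + arccos(C/0.4131) = 0.6978
rotate P by −φ3: (-0.0703, -0.0124, -0.4095)
  A cos θ + B sin θ = C:  0.1703·cos θ + -0.4095·sin θ = -0.2992
  θ3 = atan2(B,A) + arccos(C/0.4435) = 1.1345

θ₁ = 0.7852, θ₂ = 0.6978, θ₃ = 1.1345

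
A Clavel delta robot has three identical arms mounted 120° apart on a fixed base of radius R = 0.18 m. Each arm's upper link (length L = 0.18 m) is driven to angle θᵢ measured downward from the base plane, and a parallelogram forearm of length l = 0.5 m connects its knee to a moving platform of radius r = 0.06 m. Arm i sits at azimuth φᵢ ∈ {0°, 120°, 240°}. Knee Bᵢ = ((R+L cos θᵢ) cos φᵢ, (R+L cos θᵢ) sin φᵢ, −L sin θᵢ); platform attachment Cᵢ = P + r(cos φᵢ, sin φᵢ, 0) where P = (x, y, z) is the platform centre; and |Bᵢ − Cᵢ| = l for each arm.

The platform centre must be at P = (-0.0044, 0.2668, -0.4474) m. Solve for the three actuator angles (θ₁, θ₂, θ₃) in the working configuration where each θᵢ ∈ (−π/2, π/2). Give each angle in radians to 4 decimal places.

φ1=0.0° → target in arm frame (-0.0044, 0.2668)
  e−x'=0.1244;  (l²−L²−(e−x')²−y'²−z²)/2L = -0.1923
  θ1 = atan2(B,A) + arccos(C/0.4644) = 0.6981
φ2=120.0° → target in arm frame (0.2333, -0.1296)
  A=-0.1133, B=-0.4474, C=(l²−L²−A²−y'²−z²)/(2L)=-0.0339
  θ2 = atan2(B,A) + arccos(C/0.4615) = -0.1745
φ3=240.0° → target in arm frame (-0.2289, -0.1372)
  A=0.3489, B=-0.4474, C=(l²−L²−A²−y'²−z²)/(2L)=-0.3419
  θ3 = atan2(B,A) + arccos(C/0.5673) = 1.3091

θ₁ = 0.6981, θ₂ = -0.1745, θ₃ = 1.3091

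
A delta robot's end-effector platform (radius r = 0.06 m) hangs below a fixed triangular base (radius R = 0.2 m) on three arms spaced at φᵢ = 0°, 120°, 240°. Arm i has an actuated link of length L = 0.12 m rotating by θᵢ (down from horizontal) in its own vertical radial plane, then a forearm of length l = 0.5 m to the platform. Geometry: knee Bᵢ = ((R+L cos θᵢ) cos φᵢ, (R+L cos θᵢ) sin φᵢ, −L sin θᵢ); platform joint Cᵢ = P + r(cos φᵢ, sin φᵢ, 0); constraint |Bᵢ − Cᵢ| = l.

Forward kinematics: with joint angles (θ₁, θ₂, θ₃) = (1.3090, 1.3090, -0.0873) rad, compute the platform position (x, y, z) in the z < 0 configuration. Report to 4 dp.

(-0.1072, -0.1857, -0.4875)

φ1=0.0°: virtual centre (0.1711, 0.0000, -0.1159), radius l
arm 2 at φ=120.0°: e+L cos θ2 = 0.1711;  S2 = (-0.0855, 0.1481, -0.1159)
arm 3 at φ=240.0°: e+L cos θ3 = 0.2595;  S3 = (-0.1298, -0.2248, 0.0105)
subtract pairs → two planes through P
[-0.5132 0.2963 0.0000]·P = 0.0000;  [-0.6017 -0.4495 0.2527]·P = 0.0248
det = 0.4090;  x = -0.0179+0.1831z,  y = -0.0311+0.3172z
sphere 1 gives Az²+Bz+C=0 with A=1.1341, B=0.1429, C=-0.1999;  B²−4AC=0.9271;  roots -0.4875, 0.3615;  negative root z = -0.4875
x = -0.1072, y = -0.1857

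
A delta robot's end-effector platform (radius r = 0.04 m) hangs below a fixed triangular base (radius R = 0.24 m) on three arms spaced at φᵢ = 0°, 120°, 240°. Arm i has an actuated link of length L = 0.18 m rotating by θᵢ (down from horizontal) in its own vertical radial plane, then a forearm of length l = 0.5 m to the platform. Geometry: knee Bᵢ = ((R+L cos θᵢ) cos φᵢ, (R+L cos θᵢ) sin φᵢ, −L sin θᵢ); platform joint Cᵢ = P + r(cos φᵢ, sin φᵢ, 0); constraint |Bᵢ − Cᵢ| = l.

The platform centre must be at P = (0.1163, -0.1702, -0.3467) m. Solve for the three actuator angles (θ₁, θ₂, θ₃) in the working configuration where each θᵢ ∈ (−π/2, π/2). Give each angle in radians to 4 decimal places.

θ₁ = -0.2619, θ₂ = 1.2215, θ₃ = -0.0873

arm 1 (φ=0.0°): x'=0.1163, y'=-0.1702
  e−x'=0.0837;  (l²−L²−(e−x')²−y'²−z²)/2L = 0.1706
  √(A²+B²)=0.3567;  θ1 = -1.3339+1.0720 ≈ -0.2619
arm 2 (φ=120.0°): x'=-0.2055, y'=-0.0156
  A=0.4055, B=-0.3467, C=(l²−L²−A²−y'²−z²)/(2L)=-0.1870
  γ=atan2(-0.3467,0.4055)=-0.7073;  ψ=arccos(-0.3505)=1.9289;  θ2=γ+ψ≈1.2215
rotate P by −φ3: (0.0892, 0.1858, -0.3467)
  e−x'=0.1108;  (l²−L²−(e−x')²−y'²−z²)/2L = 0.1406
  √(A²+B²)=0.3640;  θ3 = -1.2616+1.1743 ≈ -0.0873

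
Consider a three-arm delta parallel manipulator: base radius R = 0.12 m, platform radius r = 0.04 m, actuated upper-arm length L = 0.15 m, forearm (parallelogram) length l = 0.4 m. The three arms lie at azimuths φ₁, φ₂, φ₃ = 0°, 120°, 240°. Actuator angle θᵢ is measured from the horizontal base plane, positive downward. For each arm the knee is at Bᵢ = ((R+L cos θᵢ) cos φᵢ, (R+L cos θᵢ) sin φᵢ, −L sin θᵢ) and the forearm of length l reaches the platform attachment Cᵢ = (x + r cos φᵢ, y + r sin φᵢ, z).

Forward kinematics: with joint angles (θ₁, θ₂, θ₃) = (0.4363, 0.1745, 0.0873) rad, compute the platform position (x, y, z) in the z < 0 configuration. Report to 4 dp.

(-0.0510, -0.0121, -0.3611)

φ1=0.0°: virtual centre (0.2159, 0.0000, -0.0634), radius l
φ2=120.0°: virtual centre (-0.1139, 0.1972, -0.0260), radius l
arm 3 at φ=240.0°: ρ3 = 0.2294;  O3 = (-0.1147, -0.1987, -0.0131)
subtract pairs → two planes through P
linear system: -0.6596x+0.3944y = 0.0019−0.0747z; -0.6613x+-0.3974y = 0.0022−0.1006z
Cramer: x(z) = -0.0031+0.1326z;  y(z) = -0.0003+0.0325z
into |P−O₁|² = l²: 1.0186z² + 0.0687z + -0.1080 = 0;  Δ = 0.4448;  z = -0.3611 or 0.2937 → z<0 root = -0.3611
x = -0.0510, y = -0.0121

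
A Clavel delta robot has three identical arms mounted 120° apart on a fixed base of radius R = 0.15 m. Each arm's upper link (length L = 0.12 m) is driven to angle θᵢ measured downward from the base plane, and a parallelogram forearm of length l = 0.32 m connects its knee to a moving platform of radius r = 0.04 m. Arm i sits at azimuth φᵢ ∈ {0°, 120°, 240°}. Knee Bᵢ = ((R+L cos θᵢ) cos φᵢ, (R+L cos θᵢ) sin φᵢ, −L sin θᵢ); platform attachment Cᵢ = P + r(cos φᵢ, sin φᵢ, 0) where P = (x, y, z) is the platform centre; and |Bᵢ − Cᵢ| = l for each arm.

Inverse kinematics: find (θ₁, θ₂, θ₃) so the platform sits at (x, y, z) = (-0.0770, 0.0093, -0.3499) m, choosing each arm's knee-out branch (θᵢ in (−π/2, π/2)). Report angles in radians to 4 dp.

φ1=0.0° → target in arm frame (-0.0770, 0.0093)
  e−x'=0.1870;  (l²−L²−(e−x')²−y'²−z²)/2L = -0.2895
  θ1 = atan2(B,A) + arccos(C/0.3967) = 1.3088
arm 2 (φ=120.0°): x'=0.0466, y'=0.0620
  e−x'=0.0634;  (l²−L²−(e−x')²−y'²−z²)/2L = -0.1763
  γ=atan2(-0.3499,0.0634)=-1.3914;  ψ=arccos(-0.4957)=2.0894;  θ2=γ+ψ≈0.6980
arm 3 (φ=240.0°): x'=0.0304, y'=-0.0713
  e−x'=0.0796;  (l²−L²−(e−x')²−y'²−z²)/2L = -0.1910
  θ3 = atan2(B,A) + arccos(C/0.3588) = 0.7850

θ₁ = 1.3088, θ₂ = 0.6980, θ₃ = 0.7850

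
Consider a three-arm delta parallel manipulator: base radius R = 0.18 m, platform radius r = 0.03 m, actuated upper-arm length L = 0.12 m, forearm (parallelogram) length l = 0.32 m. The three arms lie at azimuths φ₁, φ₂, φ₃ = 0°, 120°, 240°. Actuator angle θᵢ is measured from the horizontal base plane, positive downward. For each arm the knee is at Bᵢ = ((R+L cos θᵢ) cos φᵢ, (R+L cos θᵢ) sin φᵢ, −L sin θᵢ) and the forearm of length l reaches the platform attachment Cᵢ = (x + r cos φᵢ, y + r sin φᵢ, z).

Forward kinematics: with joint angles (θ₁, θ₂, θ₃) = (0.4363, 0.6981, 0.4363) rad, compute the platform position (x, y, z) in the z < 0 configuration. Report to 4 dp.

arm 1 at φ=0.0°: (R−r)+L cos θ1 = 0.2588;  O1 = (0.2588, 0.0000, -0.0507)
φ2=120.0°: virtual centre (-0.1210, 0.2095, -0.0771), radius l
φ3=240.0°: virtual centre (-0.1294, -0.2241, -0.0507), radius l
subtract pairs → two planes through P
[-0.7594 0.4190 -0.0528]·P = -0.0050;  [-0.7763 -0.4482 0.0000]·P = 0.0000
det = 0.6657;  x = 0.0034+-0.0356z,  y = -0.0059+0.0616z
into |P−O₁|² = l²: 1.0051z² + 0.1189z + -0.0346 = 0;  Δ = 0.1532;  z = -0.2538 or 0.1356 → z<0 root = -0.2538
x = 0.0124, y = -0.0215

(0.0124, -0.0215, -0.2538)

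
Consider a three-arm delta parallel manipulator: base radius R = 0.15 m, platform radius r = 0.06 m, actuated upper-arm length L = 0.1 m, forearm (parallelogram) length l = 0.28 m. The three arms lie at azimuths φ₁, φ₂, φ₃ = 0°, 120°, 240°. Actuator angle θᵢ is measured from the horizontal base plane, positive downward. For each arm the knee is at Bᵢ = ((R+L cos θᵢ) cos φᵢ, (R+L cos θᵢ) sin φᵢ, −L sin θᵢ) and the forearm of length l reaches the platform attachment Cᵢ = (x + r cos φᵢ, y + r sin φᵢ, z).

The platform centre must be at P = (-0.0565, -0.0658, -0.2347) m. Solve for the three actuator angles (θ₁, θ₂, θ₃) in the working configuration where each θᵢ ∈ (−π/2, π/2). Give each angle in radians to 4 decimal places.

φ1=0.0° → target in arm frame (-0.0565, -0.0658)
  e−x'=0.1465;  (l²−L²−(e−x')²−y'²−z²)/2L = -0.0624
  √(A²+B²)=0.2767;  θ1 = -1.0128+1.7982 ≈ 0.7854
φ2=120.0° → target in arm frame (-0.0287, 0.0818)
  A=0.1187, B=-0.2347, C=(l²−L²−A²−y'²−z²)/(2L)=-0.0374
  γ=atan2(-0.2347,0.1187)=-1.1024;  ψ=arccos(-0.1422)=1.7134;  θ2=γ+ψ≈0.6110
φ3=240.0° → target in arm frame (0.0852, -0.0160)
  e−x'=0.0048;  (l²−L²−(e−x')²−y'²−z²)/2L = 0.0652
  √(A²+B²)=0.2347;  θ3 = -1.5505+1.2894 ≈ -0.2611

θ₁ = 0.7854, θ₂ = 0.6110, θ₃ = -0.2611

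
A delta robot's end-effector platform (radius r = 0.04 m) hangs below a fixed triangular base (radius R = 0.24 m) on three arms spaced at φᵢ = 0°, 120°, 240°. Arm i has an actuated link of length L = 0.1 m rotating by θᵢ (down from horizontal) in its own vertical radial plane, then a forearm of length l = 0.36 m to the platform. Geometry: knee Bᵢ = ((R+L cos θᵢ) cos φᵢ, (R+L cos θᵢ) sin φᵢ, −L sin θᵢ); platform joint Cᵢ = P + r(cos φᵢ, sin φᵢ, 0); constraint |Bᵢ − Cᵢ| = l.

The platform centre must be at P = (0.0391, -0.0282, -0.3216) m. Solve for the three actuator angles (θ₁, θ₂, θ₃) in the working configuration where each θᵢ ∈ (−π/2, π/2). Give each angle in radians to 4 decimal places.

rotate P by −φ1: (0.0391, -0.0282, -0.3216)
  A cos θ + B sin θ = C:  0.1609·cos θ + -0.3216·sin θ = -0.0526
  θ1 = atan2(B,A) + arccos(C/0.3596) = 0.6106
arm 2 (φ=120.0°): x'=-0.0440, y'=-0.0198
  A cos θ + B sin θ = C:  0.2440·cos θ + -0.3216·sin θ = -0.2187
  θ2 = atan2(B,A) + arccos(C/0.4037) = 1.2215
arm 3 (φ=240.0°): x'=0.0049, y'=0.0480
  e−x'=0.1951;  (l²−L²−(e−x')²−y'²−z²)/2L = -0.1210
  θ3 = atan2(B,A) + arccos(C/0.3762) = 0.8729

θ₁ = 0.6106, θ₂ = 1.2215, θ₃ = 0.8729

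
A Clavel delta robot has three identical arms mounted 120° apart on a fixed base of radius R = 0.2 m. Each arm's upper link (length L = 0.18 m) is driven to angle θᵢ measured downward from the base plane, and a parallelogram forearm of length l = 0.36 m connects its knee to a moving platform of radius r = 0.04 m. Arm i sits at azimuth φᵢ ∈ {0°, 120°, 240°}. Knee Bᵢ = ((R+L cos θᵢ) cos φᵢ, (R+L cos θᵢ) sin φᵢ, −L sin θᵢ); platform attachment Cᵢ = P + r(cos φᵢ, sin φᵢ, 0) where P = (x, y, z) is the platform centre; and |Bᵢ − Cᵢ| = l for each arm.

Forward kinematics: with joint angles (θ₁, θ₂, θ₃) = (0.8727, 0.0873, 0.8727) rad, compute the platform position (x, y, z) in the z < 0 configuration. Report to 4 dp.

O1 = (0.2757·cos0.0°, 0.2757·sin0.0°, -0.1379) = (0.2757, 0.0000, -0.1379)
O2 = (0.3393·cos120.0°, 0.3393·sin120.0°, -0.0157) = (-0.1697, 0.2939, -0.0157)
φ3=240.0°: virtual centre (-0.1378, -0.2388, -0.1379), radius l
eliminate P² terms by subtracting sphere 1 from 2 and 3
[-0.8907 0.5877 0.2444]·P = 0.0204;  [-0.8271 -0.4775 0.0000]·P = 0.0000
det = 0.9114;  x = -0.0107+0.1280z,  y = 0.0185+-0.2218z
quadratic in z: (1.0656)z²+(0.1943)z+(-0.0282)=0, √Δ=0.3976 → z ∈ {-0.2777, 0.0954}; z = -0.2777 (taking z<0)
x = -0.0462, y = 0.0801

(-0.0462, 0.0801, -0.2777)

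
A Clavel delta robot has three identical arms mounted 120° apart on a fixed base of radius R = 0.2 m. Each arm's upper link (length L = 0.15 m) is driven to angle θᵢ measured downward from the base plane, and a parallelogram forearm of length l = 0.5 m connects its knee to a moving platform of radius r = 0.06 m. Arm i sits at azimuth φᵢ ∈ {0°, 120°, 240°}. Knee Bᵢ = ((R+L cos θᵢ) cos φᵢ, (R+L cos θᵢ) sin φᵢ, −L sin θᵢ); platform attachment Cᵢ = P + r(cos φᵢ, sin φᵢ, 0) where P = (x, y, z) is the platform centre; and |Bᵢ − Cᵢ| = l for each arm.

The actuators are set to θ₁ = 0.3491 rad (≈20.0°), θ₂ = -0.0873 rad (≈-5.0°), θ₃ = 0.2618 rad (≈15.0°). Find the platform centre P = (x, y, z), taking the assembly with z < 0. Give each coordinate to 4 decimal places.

arm 1 at φ=0.0°: ρ1 = 0.2810;  O1 = (0.2810, 0.0000, -0.0513)
arm 2 at φ=120.0°: ρ2 = 0.2894;  O2 = (-0.1447, 0.2507, 0.0131)
arm 3 at φ=240.0°: ρ3 = 0.2849;  O3 = (-0.1424, -0.2467, -0.0388)
subtract pairs → two planes through P
plane₁₂: -0.8513x+0.5013y+0.1288z = 0.0024
det = 0.8446;  x = -0.0020+0.0901z,  y = 0.0013+-0.1039z
sphere 1 gives Az²+Bz+C=0 with A=1.0189, B=0.0514, C=-0.1673;  B²−4AC=0.6844;  roots -0.4312, 0.3808;  negative root z = -0.4312
x = -0.0409, y = 0.0461

(-0.0409, 0.0461, -0.4312)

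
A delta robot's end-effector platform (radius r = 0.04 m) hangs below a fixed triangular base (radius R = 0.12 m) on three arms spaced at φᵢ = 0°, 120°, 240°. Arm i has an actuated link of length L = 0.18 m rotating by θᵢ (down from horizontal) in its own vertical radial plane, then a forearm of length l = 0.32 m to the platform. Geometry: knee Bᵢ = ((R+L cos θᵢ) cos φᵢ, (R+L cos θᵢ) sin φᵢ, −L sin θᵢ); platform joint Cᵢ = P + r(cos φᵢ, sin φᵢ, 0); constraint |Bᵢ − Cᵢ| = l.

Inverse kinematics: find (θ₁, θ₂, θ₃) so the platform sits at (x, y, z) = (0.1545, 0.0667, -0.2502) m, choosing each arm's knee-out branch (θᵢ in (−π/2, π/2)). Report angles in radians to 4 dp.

arm 1 (φ=0.0°): x'=0.1545, y'=0.0667
  A=-0.0745, B=-0.2502, C=(l²−L²−A²−y'²−z²)/(2L)=-0.0072
  γ=atan2(-0.2502,-0.0745)=-1.8602;  ψ=arccos(-0.0277)=1.5985;  θ1=γ+ψ≈-0.2617
arm 2 (φ=120.0°): x'=-0.0195, y'=-0.1672
  A cos θ + B sin θ = C:  0.0995·cos θ + -0.2502·sin θ = -0.0845
  γ=atan2(-0.2502,0.0995)=-1.1923;  ψ=arccos(-0.3140)=1.8902;  θ2=γ+ψ≈0.6979
φ3=240.0° → target in arm frame (-0.1350, 0.1005)
  e−x'=0.2150;  (l²−L²−(e−x')²−y'²−z²)/2L = -0.1359
  √(A²+B²)=0.3299;  θ3 = -0.8609+1.9954 ≈ 1.1345

θ₁ = -0.2617, θ₂ = 0.6979, θ₃ = 1.1345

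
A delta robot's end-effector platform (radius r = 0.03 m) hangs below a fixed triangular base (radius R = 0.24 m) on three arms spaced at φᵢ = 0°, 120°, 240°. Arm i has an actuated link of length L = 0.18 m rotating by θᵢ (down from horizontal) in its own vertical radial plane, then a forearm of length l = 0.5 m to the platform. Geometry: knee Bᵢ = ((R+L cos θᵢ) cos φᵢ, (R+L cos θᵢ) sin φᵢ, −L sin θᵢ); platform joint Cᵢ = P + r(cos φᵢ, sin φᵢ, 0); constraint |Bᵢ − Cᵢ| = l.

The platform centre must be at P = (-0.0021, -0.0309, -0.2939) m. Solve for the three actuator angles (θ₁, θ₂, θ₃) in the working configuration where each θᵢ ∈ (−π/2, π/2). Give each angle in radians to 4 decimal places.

θ₁ = -0.0872, θ₂ = 0.0868, θ₃ = -0.3494

φ1=0.0° → target in arm frame (-0.0021, -0.0309)
  A cos θ + B sin θ = C:  0.2121·cos θ + -0.2939·sin θ = 0.2369
  θ1 = atan2(B,A) + arccos(C/0.3624) = -0.0872
arm 2 (φ=120.0°): x'=-0.0257, y'=0.0173
  A=0.2357, B=-0.2939, C=(l²−L²−A²−y'²−z²)/(2L)=0.2093
  θ2 = atan2(B,A) + arccos(C/0.3767) = 0.0868
φ3=240.0° → target in arm frame (0.0278, 0.0136)
  e−x'=0.1822;  (l²−L²−(e−x')²−y'²−z²)/2L = 0.2718
  γ=atan2(-0.2939,0.1822)=-1.0159;  ψ=arccos(0.7860)=0.6665;  θ3=γ+ψ≈-0.3494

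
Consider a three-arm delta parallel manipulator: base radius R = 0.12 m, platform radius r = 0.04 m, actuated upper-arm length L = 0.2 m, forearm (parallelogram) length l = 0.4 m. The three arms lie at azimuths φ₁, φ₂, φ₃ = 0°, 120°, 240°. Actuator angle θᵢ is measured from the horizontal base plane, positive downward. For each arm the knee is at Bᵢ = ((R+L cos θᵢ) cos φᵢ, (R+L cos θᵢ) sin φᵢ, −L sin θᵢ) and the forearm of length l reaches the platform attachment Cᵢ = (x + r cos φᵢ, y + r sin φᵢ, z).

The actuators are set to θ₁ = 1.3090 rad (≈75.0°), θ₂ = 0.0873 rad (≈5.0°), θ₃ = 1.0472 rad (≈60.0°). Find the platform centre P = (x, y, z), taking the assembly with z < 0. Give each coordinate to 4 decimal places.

(-0.1659, 0.1590, -0.4079)

φ1=0.0°: virtual centre (0.1318, 0.0000, -0.1932), radius l
arm 2 at φ=120.0°: e+L cos θ2 = 0.2792;  S2 = (-0.1396, 0.2418, -0.0174)
arm 3 at φ=240.0°: e+L cos θ3 = 0.1800;  S3 = (-0.0900, -0.1559, -0.1732)
subtract pairs → two planes through P
plane₁₂: -0.5428x+0.4837y+0.3515z = 0.0236
det = 0.3837;  x = -0.0289+0.3359z,  y = 0.0164+-0.3497z
quadratic in z: (1.2352)z²+(0.2670)z+(-0.0966)=0, √Δ=0.7406 → z ∈ {-0.4079, 0.1917}; z = -0.4079 (taking z<0)
x = -0.1659, y = 0.1590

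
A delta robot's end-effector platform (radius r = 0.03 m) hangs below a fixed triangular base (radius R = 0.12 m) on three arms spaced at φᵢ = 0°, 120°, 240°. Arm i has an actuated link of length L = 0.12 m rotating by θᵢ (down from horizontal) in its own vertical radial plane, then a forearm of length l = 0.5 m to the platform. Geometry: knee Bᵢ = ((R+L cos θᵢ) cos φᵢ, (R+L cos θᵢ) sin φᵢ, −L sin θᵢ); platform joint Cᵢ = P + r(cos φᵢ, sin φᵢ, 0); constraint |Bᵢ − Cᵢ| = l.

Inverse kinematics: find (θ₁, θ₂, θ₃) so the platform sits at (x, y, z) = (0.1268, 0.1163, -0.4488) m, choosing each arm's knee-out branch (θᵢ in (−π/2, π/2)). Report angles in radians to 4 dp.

θ₁ = -0.2613, θ₂ = 0.0874, θ₃ = 0.7856

rotate P by −φ1: (0.1268, 0.1163, -0.4488)
  A cos θ + B sin θ = C:  -0.0368·cos θ + -0.4488·sin θ = 0.0804
  θ1 = atan2(B,A) + arccos(C/0.4503) = -0.2613
φ2=120.0° → target in arm frame (0.0373, -0.1680)
  e−x'=0.0527;  (l²−L²−(e−x')²−y'²−z²)/2L = 0.0133
  γ=atan2(-0.4488,0.0527)=-1.4539;  ψ=arccos(0.0294)=1.5414;  θ2=γ+ψ≈0.0874
φ3=240.0° → target in arm frame (-0.1641, 0.0517)
  e−x'=0.2541;  (l²−L²−(e−x')²−y'²−z²)/2L = -0.1378
  √(A²+B²)=0.5157;  θ3 = -1.0556+1.8412 ≈ 0.7856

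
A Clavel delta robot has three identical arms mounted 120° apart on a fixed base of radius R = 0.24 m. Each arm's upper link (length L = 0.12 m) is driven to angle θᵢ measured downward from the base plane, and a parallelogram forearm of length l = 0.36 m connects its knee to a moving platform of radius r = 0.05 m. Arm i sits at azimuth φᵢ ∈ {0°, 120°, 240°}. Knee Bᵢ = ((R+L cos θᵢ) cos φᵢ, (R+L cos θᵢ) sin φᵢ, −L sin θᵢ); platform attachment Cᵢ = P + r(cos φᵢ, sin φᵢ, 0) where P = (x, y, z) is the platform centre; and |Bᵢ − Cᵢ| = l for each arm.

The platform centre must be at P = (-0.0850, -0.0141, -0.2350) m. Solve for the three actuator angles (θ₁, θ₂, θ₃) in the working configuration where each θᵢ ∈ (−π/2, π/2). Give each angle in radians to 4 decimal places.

θ₁ = 1.0473, θ₂ = 0.1744, θ₃ = -0.0869

φ1=0.0° → target in arm frame (-0.0850, -0.0141)
  A cos θ + B sin θ = C:  0.2750·cos θ + -0.2350·sin θ = -0.0660
  γ=atan2(-0.2350,0.2750)=-0.7071;  ψ=arccos(-0.1826)=1.7544;  θ1=γ+ψ≈1.0473
φ2=120.0° → target in arm frame (0.0303, 0.0807)
  A cos θ + B sin θ = C:  0.1597·cos θ + -0.2350·sin θ = 0.1165
  √(A²+B²)=0.2841;  θ2 = -0.9739+1.1483 ≈ 0.1744
φ3=240.0° → target in arm frame (0.0547, -0.0666)
  A cos θ + B sin θ = C:  0.1353·cos θ + -0.2350·sin θ = 0.1552
  γ=atan2(-0.2350,0.1353)=-1.0484;  ψ=arccos(0.5723)=0.9615;  θ3=γ+ψ≈-0.0869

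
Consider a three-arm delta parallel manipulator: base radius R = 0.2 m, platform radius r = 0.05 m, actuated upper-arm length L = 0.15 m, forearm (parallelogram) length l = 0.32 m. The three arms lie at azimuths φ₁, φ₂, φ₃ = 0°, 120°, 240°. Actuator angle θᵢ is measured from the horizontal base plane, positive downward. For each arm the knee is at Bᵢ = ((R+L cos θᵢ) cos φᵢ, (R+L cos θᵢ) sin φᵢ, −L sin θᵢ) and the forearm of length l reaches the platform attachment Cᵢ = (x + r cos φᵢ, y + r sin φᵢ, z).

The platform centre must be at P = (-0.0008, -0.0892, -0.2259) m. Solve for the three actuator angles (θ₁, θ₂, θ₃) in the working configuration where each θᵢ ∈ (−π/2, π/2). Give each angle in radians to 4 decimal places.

arm 1 (φ=0.0°): x'=-0.0008, y'=-0.0892
  A=0.1508, B=-0.2259, C=(l²−L²−A²−y'²−z²)/(2L)=-0.0061
  θ1 = atan2(B,A) + arccos(C/0.2716) = 0.6111
rotate P by −φ2: (-0.0768, 0.0453, -0.2259)
  A=0.2268, B=-0.2259, C=(l²−L²−A²−y'²−z²)/(2L)=-0.0821
  θ2 = atan2(B,A) + arccos(C/0.3201) = 1.0470
φ3=240.0° → target in arm frame (0.0776, 0.0439)
  A=0.0724, B=-0.2259, C=(l²−L²−A²−y'²−z²)/(2L)=0.0724
  γ=atan2(-0.2259,0.0724)=-1.2608;  ψ=arccos(0.3050)=1.2608;  θ3=γ+ψ≈0.0000

θ₁ = 0.6111, θ₂ = 1.0470, θ₃ = 0.0000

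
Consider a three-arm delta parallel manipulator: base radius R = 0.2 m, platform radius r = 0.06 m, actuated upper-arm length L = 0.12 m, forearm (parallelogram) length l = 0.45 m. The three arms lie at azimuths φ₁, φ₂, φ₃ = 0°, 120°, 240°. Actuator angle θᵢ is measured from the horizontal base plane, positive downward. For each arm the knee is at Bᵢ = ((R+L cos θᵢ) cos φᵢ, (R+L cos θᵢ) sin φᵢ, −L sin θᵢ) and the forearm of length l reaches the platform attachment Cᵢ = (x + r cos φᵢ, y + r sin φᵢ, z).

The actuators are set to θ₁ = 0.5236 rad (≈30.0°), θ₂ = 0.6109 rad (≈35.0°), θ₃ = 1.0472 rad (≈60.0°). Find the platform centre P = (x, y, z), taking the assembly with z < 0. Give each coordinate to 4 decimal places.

φ1=0.0°: virtual centre (0.2439, 0.0000, -0.0600), radius l
arm 2 at φ=120.0°: e+L cos θ2 = 0.2383;  S2 = (-0.1191, 0.2064, -0.0688)
arm 3 at φ=240.0°: e+L cos θ3 = 0.2000;  S3 = (-0.1000, -0.1732, -0.1039)
|S₂|²−|S₁|² = -0.0016;  |S₃|²−|S₁|² = -0.0123
linear system: -0.7261x+0.4127y = -0.0016−-0.0177z; -0.6878x+-0.3464y = -0.0123−-0.0878z
Cramer: x(z) = 0.0105-0.0791z;  y(z) = 0.0147-0.0964z
into |P−S₁|² = l²: 1.0156z² + 0.1541z + -0.1442 = 0;  Δ = 0.6095;  z = -0.4603 or 0.3085 → z<0 root = -0.4603
x = 0.0469, y = 0.0590

(0.0469, 0.0590, -0.4603)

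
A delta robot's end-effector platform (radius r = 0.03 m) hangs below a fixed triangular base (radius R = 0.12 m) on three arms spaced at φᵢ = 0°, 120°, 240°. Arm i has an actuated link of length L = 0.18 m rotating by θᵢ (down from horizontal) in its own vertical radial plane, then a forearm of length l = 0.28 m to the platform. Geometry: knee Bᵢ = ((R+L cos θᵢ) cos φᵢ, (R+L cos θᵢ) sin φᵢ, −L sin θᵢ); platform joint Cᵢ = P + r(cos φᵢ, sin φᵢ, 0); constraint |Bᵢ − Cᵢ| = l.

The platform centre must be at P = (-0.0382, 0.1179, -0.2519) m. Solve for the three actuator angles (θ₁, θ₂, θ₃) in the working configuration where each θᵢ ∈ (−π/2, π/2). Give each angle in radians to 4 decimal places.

rotate P by −φ1: (-0.0382, 0.1179, -0.2519)
  e−x'=0.1282;  (l²−L²−(e−x')²−y'²−z²)/2L = -0.1327
  √(A²+B²)=0.2826;  θ1 = -1.1000+2.0597 ≈ 0.9597
φ2=120.0° → target in arm frame (0.1212, -0.0259)
  A=-0.0312, B=-0.2519, C=(l²−L²−A²−y'²−z²)/(2L)=-0.0530
  γ=atan2(-0.2519,-0.0312)=-1.6940;  ψ=arccos(-0.2090)=1.7813;  θ2=γ+ψ≈0.0873
rotate P by −φ3: (-0.0830, -0.0920, -0.2519)
  A=0.1730, B=-0.2519, C=(l²−L²−A²−y'²−z²)/(2L)=-0.1552
  √(A²+B²)=0.3056;  θ3 = -0.9690+2.1033 ≈ 1.1343

θ₁ = 0.9597, θ₂ = 0.0873, θ₃ = 1.1343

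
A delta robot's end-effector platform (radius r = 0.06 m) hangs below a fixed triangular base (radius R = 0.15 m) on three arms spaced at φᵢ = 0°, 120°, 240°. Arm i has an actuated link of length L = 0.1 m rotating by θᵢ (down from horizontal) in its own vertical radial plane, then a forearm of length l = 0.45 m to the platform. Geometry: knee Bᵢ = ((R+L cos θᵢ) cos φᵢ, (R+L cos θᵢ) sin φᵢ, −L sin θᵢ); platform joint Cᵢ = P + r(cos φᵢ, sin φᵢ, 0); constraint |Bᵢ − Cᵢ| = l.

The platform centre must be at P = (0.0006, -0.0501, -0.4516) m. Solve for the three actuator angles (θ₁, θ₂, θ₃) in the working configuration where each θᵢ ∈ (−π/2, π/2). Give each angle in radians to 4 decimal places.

θ₁ = 0.4361, θ₂ = 0.6110, θ₃ = 0.2616

rotate P by −φ1: (0.0006, -0.0501, -0.4516)
  A=0.0894, B=-0.4516, C=(l²−L²−A²−y'²−z²)/(2L)=-0.1097
  √(A²+B²)=0.4604;  θ1 = -1.3754+1.8115 ≈ 0.4361
φ2=120.0° → target in arm frame (-0.0437, 0.0245)
  e−x'=0.1337;  (l²−L²−(e−x')²−y'²−z²)/2L = -0.1496
  γ=atan2(-0.4516,0.1337)=-1.2830;  ψ=arccos(-0.3176)=1.8940;  θ2=γ+ψ≈0.6110
arm 3 (φ=240.0°): x'=0.0431, y'=0.0256
  e−x'=0.0469;  (l²−L²−(e−x')²−y'²−z²)/2L = -0.0715
  √(A²+B²)=0.4540;  θ3 = -1.4673+1.7289 ≈ 0.2616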